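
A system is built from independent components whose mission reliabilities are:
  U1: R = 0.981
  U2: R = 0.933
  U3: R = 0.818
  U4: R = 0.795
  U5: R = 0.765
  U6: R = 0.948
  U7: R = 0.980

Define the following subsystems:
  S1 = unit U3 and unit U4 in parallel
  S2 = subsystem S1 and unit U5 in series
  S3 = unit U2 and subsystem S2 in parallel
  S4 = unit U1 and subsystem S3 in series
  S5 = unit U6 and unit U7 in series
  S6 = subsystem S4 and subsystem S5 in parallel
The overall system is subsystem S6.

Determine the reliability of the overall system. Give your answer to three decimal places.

Parallel (U3 and U4): 1 − (1 − 0.81800)(1 − 0.79500) = 0.96269
Series ([0.96269] and U5): 0.96269 × 0.76500 = 0.73646
Parallel (U2 and [0.73646]): 1 − (1 − 0.93300)(1 − 0.73646) = 0.98234
Series (U1 and [0.98234]): 0.98100 × 0.98234 = 0.96368
Series (U6 and U7): 0.94800 × 0.98000 = 0.92904
Parallel ([0.96368] and [0.92904]): 1 − (1 − 0.96368)(1 − 0.92904) = 0.997

0.997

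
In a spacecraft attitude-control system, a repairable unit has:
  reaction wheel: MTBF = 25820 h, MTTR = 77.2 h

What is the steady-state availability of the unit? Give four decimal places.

A(reaction wheel) = MTBF/(MTBF+MTTR) = 25820/(25820+77.2) = 0.9970

0.9970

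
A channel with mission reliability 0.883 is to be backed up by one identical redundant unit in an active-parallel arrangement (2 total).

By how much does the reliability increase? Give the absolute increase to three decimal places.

0.103

R_before = 0.883
R_after = 1 − (1 − 0.883)^2 = 0.986
ΔR = 0.986 − 0.883 = 0.103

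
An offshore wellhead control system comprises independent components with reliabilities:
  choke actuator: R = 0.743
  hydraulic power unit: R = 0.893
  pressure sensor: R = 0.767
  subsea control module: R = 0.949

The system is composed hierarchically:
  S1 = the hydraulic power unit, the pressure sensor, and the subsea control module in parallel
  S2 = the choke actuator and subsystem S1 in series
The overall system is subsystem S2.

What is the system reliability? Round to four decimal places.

0.7421

Parallel (hydraulic power unit, pressure sensor, and subsea control module): 1 − (1 − 0.893000)(1 − 0.767000)(1 − 0.949000) = 0.998729
Series (choke actuator and [0.998729]): 0.743000 × 0.998729 = 0.7421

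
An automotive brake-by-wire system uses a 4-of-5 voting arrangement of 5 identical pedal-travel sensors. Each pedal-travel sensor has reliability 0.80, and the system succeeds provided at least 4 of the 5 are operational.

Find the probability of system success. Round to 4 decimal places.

0.7373

R = Σ_{i=4}^{5} C(5,i) p^i (1−p)^{5−i} with p = 0.80
C(5,4)·0.80^4·0.20^1 = 0.409600
C(5,5)·0.80^5·0.20^0 = 0.327680
Sum = 0.7373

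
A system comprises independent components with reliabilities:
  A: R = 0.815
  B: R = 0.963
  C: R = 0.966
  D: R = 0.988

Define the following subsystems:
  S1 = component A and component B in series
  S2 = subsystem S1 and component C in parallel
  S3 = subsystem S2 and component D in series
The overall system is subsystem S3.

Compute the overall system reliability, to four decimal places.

Series (A and B): 0.815000 × 0.963000 = 0.784845
Parallel ([0.784845] and C): 1 − (1 − 0.784845)(1 − 0.966000) = 0.992685
Series ([0.992685] and D): 0.992685 × 0.988000 = 0.9808

0.9808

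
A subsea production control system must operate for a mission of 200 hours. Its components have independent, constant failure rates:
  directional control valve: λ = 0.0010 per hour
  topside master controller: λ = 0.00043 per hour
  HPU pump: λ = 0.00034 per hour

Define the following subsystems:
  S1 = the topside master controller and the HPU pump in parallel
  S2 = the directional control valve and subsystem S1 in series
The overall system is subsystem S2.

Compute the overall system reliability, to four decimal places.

R(directional control valve) = exp(−0.0010 × 200) = 0.818731
R(topside master controller) = exp(−0.00043 × 200) = 0.917594
R(HPU pump) = exp(−0.00034 × 200) = 0.934260
Parallel (topside master controller and HPU pump): 1 − (1 − 0.917594)(1 − 0.934260) = 0.994583
Series (directional control valve and [0.994583]): 0.818731 × 0.994583 = 0.8143

0.8143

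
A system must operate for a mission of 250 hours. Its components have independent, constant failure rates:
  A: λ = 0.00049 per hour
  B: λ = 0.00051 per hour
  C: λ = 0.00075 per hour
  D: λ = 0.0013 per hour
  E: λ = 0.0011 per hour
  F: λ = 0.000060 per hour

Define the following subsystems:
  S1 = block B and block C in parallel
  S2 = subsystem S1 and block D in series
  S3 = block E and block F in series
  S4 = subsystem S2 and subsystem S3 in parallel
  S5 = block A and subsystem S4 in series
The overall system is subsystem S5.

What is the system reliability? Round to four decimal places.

R(A) = exp(−0.00049 × 250) = 0.884706
R(B) = exp(−0.00051 × 250) = 0.880293
R(C) = exp(−0.00075 × 250) = 0.829029
R(D) = exp(−0.0013 × 250) = 0.722527
R(E) = exp(−0.0011 × 250) = 0.759572
R(F) = exp(−0.000060 × 250) = 0.985112
Parallel (B and C): 1 − (1 − 0.880293)(1 − 0.829029) = 0.979534
Series ([0.979534] and D): 0.979534 × 0.722527 = 0.707740
Series (E and F): 0.759572 × 0.985112 = 0.748263
Parallel ([0.707740] and [0.748263]): 1 − (1 − 0.707740)(1 − 0.748263) = 0.926427
Series (A and [0.926427]): 0.884706 × 0.926427 = 0.8196

0.8196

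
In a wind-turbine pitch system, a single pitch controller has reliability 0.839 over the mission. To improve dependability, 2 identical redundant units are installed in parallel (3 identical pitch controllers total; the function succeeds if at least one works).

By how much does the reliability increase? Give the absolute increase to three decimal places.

0.157

R_before = 0.839
R_after = 1 − (1 − 0.839)^3 = 0.996
ΔR = 0.996 − 0.839 = 0.157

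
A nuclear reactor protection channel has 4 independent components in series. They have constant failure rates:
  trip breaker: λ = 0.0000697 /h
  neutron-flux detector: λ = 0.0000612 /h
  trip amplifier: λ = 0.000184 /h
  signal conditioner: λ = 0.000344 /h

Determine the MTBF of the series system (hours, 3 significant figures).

1520

Series of exponential components: λ_sys = Σ λ_i
λ_sys = 0.0000697 + 0.0000612 + 0.000184 + 0.000344 = 6.5890e-04 /h
MTBF = 1 / λ_sys = 1520 h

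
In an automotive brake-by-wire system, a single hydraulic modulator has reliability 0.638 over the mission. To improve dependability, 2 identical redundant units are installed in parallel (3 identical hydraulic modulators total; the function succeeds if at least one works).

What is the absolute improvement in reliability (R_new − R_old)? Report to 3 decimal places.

R_before = 0.638
R_after = 1 − (1 − 0.638)^3 = 0.953
ΔR = 0.953 − 0.638 = 0.315

0.315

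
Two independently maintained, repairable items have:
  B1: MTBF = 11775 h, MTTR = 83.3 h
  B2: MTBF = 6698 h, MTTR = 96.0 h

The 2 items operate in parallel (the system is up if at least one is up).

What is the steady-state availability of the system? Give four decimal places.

0.9999

A(B1) = MTBF/(MTBF+MTTR) = 11775/(11775+83.3) = 0.992975
A(B2) = MTBF/(MTBF+MTTR) = 6698/(6698+96.0) = 0.985870
Parallel availability: 1 − (1 − 0.992975)(1 − 0.985870) = 0.9999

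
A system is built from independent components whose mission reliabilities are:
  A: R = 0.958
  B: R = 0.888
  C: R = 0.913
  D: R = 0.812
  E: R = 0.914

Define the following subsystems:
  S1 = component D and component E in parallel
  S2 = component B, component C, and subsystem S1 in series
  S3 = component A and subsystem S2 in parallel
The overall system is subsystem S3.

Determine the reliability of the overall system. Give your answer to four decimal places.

0.9915

Parallel (D and E): 1 − (1 − 0.812000)(1 − 0.914000) = 0.983832
Series (B, C, and [0.983832]): 0.888000 × 0.913000 × 0.983832 = 0.797636
Parallel (A and [0.797636]): 1 − (1 − 0.958000)(1 − 0.797636) = 0.9915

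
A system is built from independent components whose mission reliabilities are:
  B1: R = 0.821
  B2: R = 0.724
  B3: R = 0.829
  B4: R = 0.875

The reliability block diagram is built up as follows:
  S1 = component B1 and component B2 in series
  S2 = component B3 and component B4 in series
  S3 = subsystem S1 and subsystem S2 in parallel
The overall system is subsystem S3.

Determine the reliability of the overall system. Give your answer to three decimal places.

0.889

Series (B1 and B2): 0.82100 × 0.72400 = 0.59440
Series (B3 and B4): 0.82900 × 0.87500 = 0.72538
Parallel ([0.59440] and [0.72538]): 1 − (1 − 0.59440)(1 − 0.72538) = 0.889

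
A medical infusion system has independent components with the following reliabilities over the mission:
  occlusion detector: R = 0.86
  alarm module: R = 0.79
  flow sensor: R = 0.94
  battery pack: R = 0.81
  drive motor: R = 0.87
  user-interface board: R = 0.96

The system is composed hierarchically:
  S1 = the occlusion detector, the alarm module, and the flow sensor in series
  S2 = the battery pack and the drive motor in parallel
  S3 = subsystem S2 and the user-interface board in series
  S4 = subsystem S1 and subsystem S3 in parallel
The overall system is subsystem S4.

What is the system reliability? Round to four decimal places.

Series (occlusion detector, alarm module, and flow sensor): 0.860000 × 0.790000 × 0.940000 = 0.638636
Parallel (battery pack and drive motor): 1 − (1 − 0.810000)(1 − 0.870000) = 0.975300
Series ([0.975300] and user-interface board): 0.975300 × 0.960000 = 0.936288
Parallel ([0.638636] and [0.936288]): 1 − (1 − 0.638636)(1 − 0.936288) = 0.9770

0.9770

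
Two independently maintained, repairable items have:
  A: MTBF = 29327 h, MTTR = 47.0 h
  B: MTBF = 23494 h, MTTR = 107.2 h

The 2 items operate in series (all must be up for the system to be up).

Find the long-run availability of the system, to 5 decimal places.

0.99387

A(A) = MTBF/(MTBF+MTTR) = 29327/(29327+47.0) = 0.998400
A(B) = MTBF/(MTBF+MTTR) = 23494/(23494+107.2) = 0.995458
Series availability: 0.998400 × 0.995458 = 0.99387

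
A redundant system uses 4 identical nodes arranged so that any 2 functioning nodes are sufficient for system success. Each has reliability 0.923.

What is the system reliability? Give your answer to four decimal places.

R = Σ_{i=2}^{4} C(4,i) p^i (1−p)^{4−i} with p = 0.923
C(4,2)·0.923^2·0.077^2 = 0.030307
C(4,3)·0.923^3·0.077^1 = 0.242190
C(4,4)·0.923^4·0.077^0 = 0.725783
Sum = 0.9983

0.9983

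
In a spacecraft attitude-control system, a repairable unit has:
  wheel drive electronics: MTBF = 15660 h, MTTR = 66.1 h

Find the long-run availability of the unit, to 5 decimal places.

0.99580

A(wheel drive electronics) = MTBF/(MTBF+MTTR) = 15660/(15660+66.1) = 0.99580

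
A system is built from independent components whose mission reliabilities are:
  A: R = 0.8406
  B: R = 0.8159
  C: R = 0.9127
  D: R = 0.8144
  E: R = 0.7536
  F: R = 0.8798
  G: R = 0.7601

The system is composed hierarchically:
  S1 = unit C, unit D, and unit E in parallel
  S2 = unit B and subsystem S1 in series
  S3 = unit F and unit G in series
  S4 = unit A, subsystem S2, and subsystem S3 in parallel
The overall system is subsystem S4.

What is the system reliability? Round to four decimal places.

Parallel (C, D, and E): 1 − (1 − 0.912700)(1 − 0.814400)(1 − 0.753600) = 0.996008
Series (B and [0.996008]): 0.815900 × 0.996008 = 0.812643
Series (F and G): 0.879800 × 0.760100 = 0.668736
Parallel (A, [0.812643], and [0.668736]): 1 − (1 − 0.840600)(1 − 0.812643)(1 − 0.668736) = 0.9901

0.9901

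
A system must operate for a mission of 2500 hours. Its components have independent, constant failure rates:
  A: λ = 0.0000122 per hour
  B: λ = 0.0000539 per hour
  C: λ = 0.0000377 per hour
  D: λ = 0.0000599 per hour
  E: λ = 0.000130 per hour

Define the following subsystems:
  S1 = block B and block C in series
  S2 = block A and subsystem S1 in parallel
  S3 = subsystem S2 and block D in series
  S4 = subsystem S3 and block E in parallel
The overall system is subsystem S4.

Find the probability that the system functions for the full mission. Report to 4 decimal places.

R(A) = exp(−0.0000122 × 2500) = 0.969960
R(B) = exp(−0.0000539 × 2500) = 0.873934
R(C) = exp(−0.0000377 × 2500) = 0.910055
R(D) = exp(−0.0000599 × 2500) = 0.860923
R(E) = exp(−0.000130 × 2500) = 0.722527
Series (B and C): 0.873934 × 0.910055 = 0.795328
Parallel (A and [0.795328]): 1 − (1 − 0.969960)(1 − 0.795328) = 0.993852
Series ([0.993852] and D): 0.993852 × 0.860923 = 0.855630
Parallel ([0.855630] and E): 1 − (1 − 0.855630)(1 − 0.722527) = 0.9599

0.9599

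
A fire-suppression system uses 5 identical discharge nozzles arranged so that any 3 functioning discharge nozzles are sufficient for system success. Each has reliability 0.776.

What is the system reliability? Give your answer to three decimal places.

R = Σ_{i=3}^{5} C(5,i) p^i (1−p)^{5−i} with p = 0.776
C(5,3)·0.776^3·0.224^2 = 0.23447
C(5,4)·0.776^4·0.224^1 = 0.40613
C(5,5)·0.776^5·0.224^0 = 0.28139
Sum = 0.922

0.922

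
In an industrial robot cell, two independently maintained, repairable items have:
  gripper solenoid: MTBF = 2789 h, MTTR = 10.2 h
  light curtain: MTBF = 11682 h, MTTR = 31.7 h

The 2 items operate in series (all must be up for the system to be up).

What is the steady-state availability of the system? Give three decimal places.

0.994

A(gripper solenoid) = MTBF/(MTBF+MTTR) = 2789/(2789+10.2) = 0.996356
A(light curtain) = MTBF/(MTBF+MTTR) = 11682/(11682+31.7) = 0.997294
Series availability: 0.996356 × 0.997294 = 0.994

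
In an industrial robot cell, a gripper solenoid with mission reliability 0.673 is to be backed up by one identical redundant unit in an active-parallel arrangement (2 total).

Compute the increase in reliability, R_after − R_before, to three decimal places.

0.220

R_before = 0.673
R_after = 1 − (1 − 0.673)^2 = 0.893
ΔR = 0.893 − 0.673 = 0.220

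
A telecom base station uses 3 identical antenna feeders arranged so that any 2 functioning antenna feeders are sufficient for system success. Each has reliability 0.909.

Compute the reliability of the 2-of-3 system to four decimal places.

0.9767

R = Σ_{i=2}^{3} C(3,i) p^i (1−p)^{3−i} with p = 0.909
C(3,2)·0.909^2·0.091^1 = 0.225575
C(3,3)·0.909^3·0.091^0 = 0.751089
Sum = 0.9767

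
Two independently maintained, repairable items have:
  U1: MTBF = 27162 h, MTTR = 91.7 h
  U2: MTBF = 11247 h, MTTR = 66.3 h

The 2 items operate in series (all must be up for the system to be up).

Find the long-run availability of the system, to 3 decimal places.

A(U1) = MTBF/(MTBF+MTTR) = 27162/(27162+91.7) = 0.996635
A(U2) = MTBF/(MTBF+MTTR) = 11247/(11247+66.3) = 0.994140
Series availability: 0.996635 × 0.994140 = 0.991

0.991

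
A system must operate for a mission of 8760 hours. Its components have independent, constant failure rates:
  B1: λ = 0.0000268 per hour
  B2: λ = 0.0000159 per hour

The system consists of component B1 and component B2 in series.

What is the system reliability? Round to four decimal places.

R(B1) = exp(−0.0000268 × 8760) = 0.790754
R(B2) = exp(−0.0000159 × 8760) = 0.869981
Series (B1 and B2): 0.790754 × 0.869981 = 0.6879

0.6879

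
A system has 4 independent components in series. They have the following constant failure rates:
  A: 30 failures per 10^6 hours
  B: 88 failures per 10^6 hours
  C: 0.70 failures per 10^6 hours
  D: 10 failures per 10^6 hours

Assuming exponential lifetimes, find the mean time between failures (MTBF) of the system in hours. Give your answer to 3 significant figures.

7770

Series of exponential components: λ_sys = Σ λ_i
λ_sys = 0.000030 + 0.000088 + 0.00000070 + 0.000010 = 1.2870e-04 /h
MTBF = 1 / λ_sys = 7770 h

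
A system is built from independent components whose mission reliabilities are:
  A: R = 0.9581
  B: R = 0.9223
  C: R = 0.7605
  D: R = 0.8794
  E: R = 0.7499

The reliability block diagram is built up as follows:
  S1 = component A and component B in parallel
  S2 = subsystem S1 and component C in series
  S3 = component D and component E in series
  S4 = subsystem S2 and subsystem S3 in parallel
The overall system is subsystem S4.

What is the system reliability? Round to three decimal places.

Parallel (A and B): 1 − (1 − 0.95810)(1 − 0.92230) = 0.99674
Series ([0.99674] and C): 0.99674 × 0.76050 = 0.75802
Series (D and E): 0.87940 × 0.74990 = 0.65946
Parallel ([0.75802] and [0.65946]): 1 − (1 − 0.75802)(1 − 0.65946) = 0.918

0.918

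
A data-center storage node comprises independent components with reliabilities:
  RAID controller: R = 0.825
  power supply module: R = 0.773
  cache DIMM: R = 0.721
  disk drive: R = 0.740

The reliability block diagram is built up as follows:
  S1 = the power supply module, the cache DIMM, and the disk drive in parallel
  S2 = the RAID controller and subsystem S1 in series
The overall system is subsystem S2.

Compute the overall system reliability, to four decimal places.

Parallel (power supply module, cache DIMM, and disk drive): 1 − (1 − 0.773000)(1 − 0.721000)(1 − 0.740000) = 0.983533
Series (RAID controller and [0.983533]): 0.825000 × 0.983533 = 0.8114

0.8114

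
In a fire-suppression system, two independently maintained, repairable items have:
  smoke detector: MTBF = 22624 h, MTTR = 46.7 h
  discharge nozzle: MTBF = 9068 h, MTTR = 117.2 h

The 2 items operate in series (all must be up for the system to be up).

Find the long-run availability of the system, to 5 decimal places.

0.98521

A(smoke detector) = MTBF/(MTBF+MTTR) = 22624/(22624+46.7) = 0.997940
A(discharge nozzle) = MTBF/(MTBF+MTTR) = 9068/(9068+117.2) = 0.987240
Series availability: 0.997940 × 0.987240 = 0.98521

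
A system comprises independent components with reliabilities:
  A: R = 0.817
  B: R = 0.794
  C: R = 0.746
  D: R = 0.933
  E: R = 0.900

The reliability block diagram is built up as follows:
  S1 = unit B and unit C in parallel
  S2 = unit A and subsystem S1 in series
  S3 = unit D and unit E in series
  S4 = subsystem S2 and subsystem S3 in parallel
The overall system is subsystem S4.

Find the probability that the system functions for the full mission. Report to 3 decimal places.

0.964

Parallel (B and C): 1 − (1 − 0.79400)(1 − 0.74600) = 0.94768
Series (A and [0.94768]): 0.81700 × 0.94768 = 0.77425
Series (D and E): 0.93300 × 0.90000 = 0.83970
Parallel ([0.77425] and [0.83970]): 1 − (1 − 0.77425)(1 − 0.83970) = 0.964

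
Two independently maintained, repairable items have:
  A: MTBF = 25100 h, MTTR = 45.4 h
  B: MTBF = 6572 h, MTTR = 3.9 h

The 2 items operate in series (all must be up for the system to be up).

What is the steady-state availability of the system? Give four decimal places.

0.9976

A(A) = MTBF/(MTBF+MTTR) = 25100/(25100+45.4) = 0.998195
A(B) = MTBF/(MTBF+MTTR) = 6572/(6572+3.9) = 0.999407
Series availability: 0.998195 × 0.999407 = 0.9976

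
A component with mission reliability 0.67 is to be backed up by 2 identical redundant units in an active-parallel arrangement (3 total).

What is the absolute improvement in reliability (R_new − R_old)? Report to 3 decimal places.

R_before = 0.67
R_after = 1 − (1 − 0.67)^3 = 0.964
ΔR = 0.964 − 0.67 = 0.294

0.294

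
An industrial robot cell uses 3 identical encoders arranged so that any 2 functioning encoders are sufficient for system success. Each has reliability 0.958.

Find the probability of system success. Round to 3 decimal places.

R = Σ_{i=2}^{3} C(3,i) p^i (1−p)^{3−i} with p = 0.958
C(3,2)·0.958^2·0.042^1 = 0.11564
C(3,3)·0.958^3·0.042^0 = 0.87922
Sum = 0.995

0.995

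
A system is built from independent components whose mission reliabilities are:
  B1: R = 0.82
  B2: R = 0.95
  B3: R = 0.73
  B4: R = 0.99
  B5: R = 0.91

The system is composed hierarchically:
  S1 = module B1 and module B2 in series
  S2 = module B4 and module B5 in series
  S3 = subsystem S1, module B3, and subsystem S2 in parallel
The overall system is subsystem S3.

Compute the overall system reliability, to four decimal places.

Series (B1 and B2): 0.820000 × 0.950000 = 0.779000
Series (B4 and B5): 0.990000 × 0.910000 = 0.900900
Parallel ([0.779000], B3, and [0.900900]): 1 − (1 − 0.779000)(1 − 0.730000)(1 − 0.900900) = 0.9941

0.9941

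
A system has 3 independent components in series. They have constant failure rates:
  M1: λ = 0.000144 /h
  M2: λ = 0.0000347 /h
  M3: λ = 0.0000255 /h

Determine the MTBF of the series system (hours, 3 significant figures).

Series of exponential components: λ_sys = Σ λ_i
λ_sys = 0.000144 + 0.0000347 + 0.0000255 = 2.0420e-04 /h
MTBF = 1 / λ_sys = 4900 h

4900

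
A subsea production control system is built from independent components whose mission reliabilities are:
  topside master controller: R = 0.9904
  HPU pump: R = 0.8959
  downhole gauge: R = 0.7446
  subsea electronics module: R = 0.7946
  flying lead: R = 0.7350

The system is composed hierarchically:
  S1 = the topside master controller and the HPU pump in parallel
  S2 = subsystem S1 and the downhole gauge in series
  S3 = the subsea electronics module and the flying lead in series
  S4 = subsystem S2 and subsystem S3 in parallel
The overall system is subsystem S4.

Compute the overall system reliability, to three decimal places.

Parallel (topside master controller and HPU pump): 1 − (1 − 0.99040)(1 − 0.89590) = 0.99900
Series ([0.99900] and downhole gauge): 0.99900 × 0.74460 = 0.74386
Series (subsea electronics module and flying lead): 0.79460 × 0.73500 = 0.58403
Parallel ([0.74386] and [0.58403]): 1 − (1 − 0.74386)(1 − 0.58403) = 0.893

0.893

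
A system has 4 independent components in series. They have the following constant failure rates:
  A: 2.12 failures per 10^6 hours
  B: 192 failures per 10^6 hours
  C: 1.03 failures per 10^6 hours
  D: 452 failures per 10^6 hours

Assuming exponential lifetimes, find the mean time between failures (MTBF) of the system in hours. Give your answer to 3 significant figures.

Series of exponential components: λ_sys = Σ λ_i
λ_sys = 0.00000212 + 0.000192 + 0.00000103 + 0.000452 = 6.4715e-04 /h
MTBF = 1 / λ_sys = 1550 h

1550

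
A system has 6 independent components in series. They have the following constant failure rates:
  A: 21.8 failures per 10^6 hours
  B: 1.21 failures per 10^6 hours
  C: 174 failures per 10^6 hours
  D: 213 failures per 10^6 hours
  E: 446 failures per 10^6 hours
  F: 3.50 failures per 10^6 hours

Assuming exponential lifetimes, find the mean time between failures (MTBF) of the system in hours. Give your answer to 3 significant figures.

Series of exponential components: λ_sys = Σ λ_i
λ_sys = 0.0000218 + 0.00000121 + 0.000174 + 0.000213 + 0.000446 + 0.00000350 = 8.5951e-04 /h
MTBF = 1 / λ_sys = 1160 h

1160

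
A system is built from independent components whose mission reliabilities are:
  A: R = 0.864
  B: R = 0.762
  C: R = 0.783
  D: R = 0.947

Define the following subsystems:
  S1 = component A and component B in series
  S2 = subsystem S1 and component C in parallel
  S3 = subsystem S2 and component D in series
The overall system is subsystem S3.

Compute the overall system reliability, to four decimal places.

0.8768

Series (A and B): 0.864000 × 0.762000 = 0.658368
Parallel ([0.658368] and C): 1 − (1 − 0.658368)(1 − 0.783000) = 0.925866
Series ([0.925866] and D): 0.925866 × 0.947000 = 0.8768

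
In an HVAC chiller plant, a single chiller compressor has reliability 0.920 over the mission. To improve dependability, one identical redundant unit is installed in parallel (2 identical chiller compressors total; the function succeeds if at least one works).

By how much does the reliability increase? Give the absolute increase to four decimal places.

0.0736

R_before = 0.920
R_after = 1 − (1 − 0.920)^2 = 0.9936
ΔR = 0.9936 − 0.920 = 0.0736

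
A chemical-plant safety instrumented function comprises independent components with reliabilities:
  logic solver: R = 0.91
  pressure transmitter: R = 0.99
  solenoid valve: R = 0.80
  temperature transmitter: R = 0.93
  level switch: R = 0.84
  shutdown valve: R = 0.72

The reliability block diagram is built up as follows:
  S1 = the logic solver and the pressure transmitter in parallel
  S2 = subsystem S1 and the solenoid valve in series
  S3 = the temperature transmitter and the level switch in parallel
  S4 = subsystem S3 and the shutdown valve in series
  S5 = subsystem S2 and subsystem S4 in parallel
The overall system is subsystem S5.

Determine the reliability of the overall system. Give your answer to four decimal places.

Parallel (logic solver and pressure transmitter): 1 − (1 − 0.910000)(1 − 0.990000) = 0.999100
Series ([0.999100] and solenoid valve): 0.999100 × 0.800000 = 0.799280
Parallel (temperature transmitter and level switch): 1 − (1 − 0.930000)(1 − 0.840000) = 0.988800
Series ([0.988800] and shutdown valve): 0.988800 × 0.720000 = 0.711936
Parallel ([0.799280] and [0.711936]): 1 − (1 − 0.799280)(1 − 0.711936) = 0.9422

0.9422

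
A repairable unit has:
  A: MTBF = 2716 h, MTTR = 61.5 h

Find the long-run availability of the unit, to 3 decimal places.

0.978

A(A) = MTBF/(MTBF+MTTR) = 2716/(2716+61.5) = 0.978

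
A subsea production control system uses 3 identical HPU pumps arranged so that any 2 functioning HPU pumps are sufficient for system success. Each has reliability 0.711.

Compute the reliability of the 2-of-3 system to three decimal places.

0.798

R = Σ_{i=2}^{3} C(3,i) p^i (1−p)^{3−i} with p = 0.711
C(3,2)·0.711^2·0.289^1 = 0.43829
C(3,3)·0.711^3·0.289^0 = 0.35943
Sum = 0.798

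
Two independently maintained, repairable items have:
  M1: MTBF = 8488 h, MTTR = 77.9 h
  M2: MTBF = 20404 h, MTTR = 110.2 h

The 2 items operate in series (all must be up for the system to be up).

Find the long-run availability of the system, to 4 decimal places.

0.9856

A(M1) = MTBF/(MTBF+MTTR) = 8488/(8488+77.9) = 0.990906
A(M2) = MTBF/(MTBF+MTTR) = 20404/(20404+110.2) = 0.994628
Series availability: 0.990906 × 0.994628 = 0.9856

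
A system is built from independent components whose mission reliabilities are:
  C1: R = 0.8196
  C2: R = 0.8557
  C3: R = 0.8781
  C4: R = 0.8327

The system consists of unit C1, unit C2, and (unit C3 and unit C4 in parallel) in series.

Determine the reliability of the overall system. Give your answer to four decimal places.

0.6870

Parallel (C3 and C4): 1 − (1 − 0.878100)(1 − 0.832700) = 0.979606
Series (C1, C2, and [0.979606]): 0.819600 × 0.855700 × 0.979606 = 0.6870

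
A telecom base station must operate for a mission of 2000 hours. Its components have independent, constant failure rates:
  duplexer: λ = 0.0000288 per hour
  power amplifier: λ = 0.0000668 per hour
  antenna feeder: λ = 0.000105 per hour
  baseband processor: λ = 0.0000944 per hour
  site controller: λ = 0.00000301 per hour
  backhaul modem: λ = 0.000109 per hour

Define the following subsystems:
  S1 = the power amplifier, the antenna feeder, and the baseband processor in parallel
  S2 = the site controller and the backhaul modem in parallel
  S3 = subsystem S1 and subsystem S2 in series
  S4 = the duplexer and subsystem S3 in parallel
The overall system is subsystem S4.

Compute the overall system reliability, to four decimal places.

0.9997

R(duplexer) = exp(−0.0000288 × 2000) = 0.944027
R(power amplifier) = exp(−0.0000668 × 2000) = 0.874940
R(antenna feeder) = exp(−0.000105 × 2000) = 0.810584
R(baseband processor) = exp(−0.0000944 × 2000) = 0.827952
R(site controller) = exp(−0.00000301 × 2000) = 0.993998
R(backhaul modem) = exp(−0.000109 × 2000) = 0.804125
Parallel (power amplifier, antenna feeder, and baseband processor): 1 − (1 − 0.874940)(1 − 0.810584)(1 − 0.827952) = 0.995924
Parallel (site controller and backhaul modem): 1 − (1 − 0.993998)(1 − 0.804125) = 0.998824
Series ([0.995924] and [0.998824]): 0.995924 × 0.998824 = 0.994753
Parallel (duplexer and [0.994753]): 1 − (1 − 0.944027)(1 − 0.994753) = 0.9997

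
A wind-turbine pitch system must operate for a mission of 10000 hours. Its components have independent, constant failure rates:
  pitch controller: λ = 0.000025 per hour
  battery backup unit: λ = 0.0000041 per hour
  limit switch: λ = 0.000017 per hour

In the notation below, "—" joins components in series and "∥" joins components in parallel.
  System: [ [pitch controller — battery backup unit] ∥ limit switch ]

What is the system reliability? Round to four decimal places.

R(pitch controller) = exp(−0.000025 × 10000) = 0.778801
R(battery backup unit) = exp(−0.0000041 × 10000) = 0.959829
R(limit switch) = exp(−0.000017 × 10000) = 0.843665
Series (pitch controller and battery backup unit): 0.778801 × 0.959829 = 0.747516
Parallel ([0.747516] and limit switch): 1 − (1 − 0.747516)(1 − 0.843665) = 0.9605

0.9605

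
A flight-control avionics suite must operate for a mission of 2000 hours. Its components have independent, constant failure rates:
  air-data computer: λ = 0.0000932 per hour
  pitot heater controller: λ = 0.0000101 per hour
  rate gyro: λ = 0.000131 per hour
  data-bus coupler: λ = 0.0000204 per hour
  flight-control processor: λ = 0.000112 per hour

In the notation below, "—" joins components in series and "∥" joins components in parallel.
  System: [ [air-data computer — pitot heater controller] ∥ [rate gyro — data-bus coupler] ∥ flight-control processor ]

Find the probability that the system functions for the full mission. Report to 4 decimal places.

0.9902

R(air-data computer) = exp(−0.0000932 × 2000) = 0.829942
R(pitot heater controller) = exp(−0.0000101 × 2000) = 0.980003
R(rate gyro) = exp(−0.000131 × 2000) = 0.769511
R(data-bus coupler) = exp(−0.0000204 × 2000) = 0.960021
R(flight-control processor) = exp(−0.000112 × 2000) = 0.799315
Series (air-data computer and pitot heater controller): 0.829942 × 0.980003 = 0.813346
Series (rate gyro and data-bus coupler): 0.769511 × 0.960021 = 0.738747
Parallel ([0.813346], [0.738747], and flight-control processor): 1 − (1 − 0.813346)(1 − 0.738747)(1 − 0.799315) = 0.9902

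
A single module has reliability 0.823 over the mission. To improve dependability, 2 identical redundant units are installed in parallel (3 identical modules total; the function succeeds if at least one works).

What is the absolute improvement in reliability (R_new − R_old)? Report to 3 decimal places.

R_before = 0.823
R_after = 1 − (1 − 0.823)^3 = 0.994
ΔR = 0.994 − 0.823 = 0.171

0.171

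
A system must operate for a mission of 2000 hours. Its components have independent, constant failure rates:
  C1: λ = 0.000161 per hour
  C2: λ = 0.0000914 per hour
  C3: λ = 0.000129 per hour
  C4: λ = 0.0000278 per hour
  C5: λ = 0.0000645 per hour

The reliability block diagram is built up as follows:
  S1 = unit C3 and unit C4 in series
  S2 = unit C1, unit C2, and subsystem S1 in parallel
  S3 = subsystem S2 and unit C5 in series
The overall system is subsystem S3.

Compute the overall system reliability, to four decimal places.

0.8681

R(C1) = exp(−0.000161 × 2000) = 0.724698
R(C2) = exp(−0.0000914 × 2000) = 0.832935
R(C3) = exp(−0.000129 × 2000) = 0.772595
R(C4) = exp(−0.0000278 × 2000) = 0.945917
R(C5) = exp(−0.0000645 × 2000) = 0.878974
Series (C3 and C4): 0.772595 × 0.945917 = 0.730811
Parallel (C1, C2, and [0.730811]): 1 − (1 − 0.724698)(1 − 0.832935)(1 − 0.730811) = 0.987619
Series ([0.987619] and C5): 0.987619 × 0.878974 = 0.8681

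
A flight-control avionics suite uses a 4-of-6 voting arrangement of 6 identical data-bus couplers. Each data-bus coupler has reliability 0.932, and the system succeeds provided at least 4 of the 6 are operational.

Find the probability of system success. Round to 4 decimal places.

0.9946

R = Σ_{i=4}^{6} C(6,i) p^i (1−p)^{6−i} with p = 0.932
C(6,4)·0.932^4·0.068^2 = 0.052333
C(6,5)·0.932^5·0.068^1 = 0.286906
C(6,6)·0.932^6·0.068^0 = 0.655383
Sum = 0.9946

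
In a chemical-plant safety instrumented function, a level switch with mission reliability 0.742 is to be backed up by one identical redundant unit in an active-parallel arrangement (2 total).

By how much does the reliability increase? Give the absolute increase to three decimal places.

R_before = 0.742
R_after = 1 − (1 − 0.742)^2 = 0.933
ΔR = 0.933 − 0.742 = 0.191

0.191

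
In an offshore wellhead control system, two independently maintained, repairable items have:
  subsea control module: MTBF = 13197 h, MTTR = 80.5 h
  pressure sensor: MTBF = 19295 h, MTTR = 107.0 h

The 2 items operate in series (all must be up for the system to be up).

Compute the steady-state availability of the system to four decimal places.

A(subsea control module) = MTBF/(MTBF+MTTR) = 13197/(13197+80.5) = 0.993937
A(pressure sensor) = MTBF/(MTBF+MTTR) = 19295/(19295+107.0) = 0.994485
Series availability: 0.993937 × 0.994485 = 0.9885

0.9885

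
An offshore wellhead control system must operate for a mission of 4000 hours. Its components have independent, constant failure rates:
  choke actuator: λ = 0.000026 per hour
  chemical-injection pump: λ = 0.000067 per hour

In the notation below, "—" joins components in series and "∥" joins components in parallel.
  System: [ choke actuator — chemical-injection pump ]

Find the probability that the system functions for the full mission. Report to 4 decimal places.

0.6894

R(choke actuator) = exp(−0.000026 × 4000) = 0.901225
R(chemical-injection pump) = exp(−0.000067 × 4000) = 0.764908
Series (choke actuator and chemical-injection pump): 0.901225 × 0.764908 = 0.6894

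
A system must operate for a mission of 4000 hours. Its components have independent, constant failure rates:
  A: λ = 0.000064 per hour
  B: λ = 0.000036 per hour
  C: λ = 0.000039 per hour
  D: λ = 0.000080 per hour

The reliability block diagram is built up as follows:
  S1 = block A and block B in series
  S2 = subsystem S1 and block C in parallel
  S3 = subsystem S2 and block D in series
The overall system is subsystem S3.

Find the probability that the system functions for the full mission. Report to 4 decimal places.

R(A) = exp(−0.000064 × 4000) = 0.774142
R(B) = exp(−0.000036 × 4000) = 0.865888
R(C) = exp(−0.000039 × 4000) = 0.855559
R(D) = exp(−0.000080 × 4000) = 0.726149
Series (A and B): 0.774142 × 0.865888 = 0.670320
Parallel ([0.670320] and C): 1 − (1 − 0.670320)(1 − 0.855559) = 0.952381
Series ([0.952381] and D): 0.952381 × 0.726149 = 0.6916

0.6916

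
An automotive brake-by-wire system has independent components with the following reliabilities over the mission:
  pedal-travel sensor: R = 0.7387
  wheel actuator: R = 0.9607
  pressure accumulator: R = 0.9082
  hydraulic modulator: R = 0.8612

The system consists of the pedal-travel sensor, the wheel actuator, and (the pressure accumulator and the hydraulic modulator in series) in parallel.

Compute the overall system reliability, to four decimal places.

Series (pressure accumulator and hydraulic modulator): 0.908200 × 0.861200 = 0.782142
Parallel (pedal-travel sensor, wheel actuator, and [0.782142]): 1 − (1 − 0.738700)(1 − 0.960700)(1 − 0.782142) = 0.9978

0.9978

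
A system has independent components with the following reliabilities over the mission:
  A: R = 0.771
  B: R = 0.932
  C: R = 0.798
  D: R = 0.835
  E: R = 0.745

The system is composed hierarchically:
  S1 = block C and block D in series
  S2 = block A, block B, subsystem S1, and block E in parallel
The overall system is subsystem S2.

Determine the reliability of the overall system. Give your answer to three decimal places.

Series (C and D): 0.79800 × 0.83500 = 0.66633
Parallel (A, B, [0.66633], and E): 1 − (1 − 0.77100)(1 − 0.93200)(1 − 0.66633)(1 − 0.74500) = 0.999

0.999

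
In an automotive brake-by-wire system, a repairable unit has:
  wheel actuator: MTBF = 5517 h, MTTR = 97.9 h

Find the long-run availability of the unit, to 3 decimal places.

A(wheel actuator) = MTBF/(MTBF+MTTR) = 5517/(5517+97.9) = 0.983

0.983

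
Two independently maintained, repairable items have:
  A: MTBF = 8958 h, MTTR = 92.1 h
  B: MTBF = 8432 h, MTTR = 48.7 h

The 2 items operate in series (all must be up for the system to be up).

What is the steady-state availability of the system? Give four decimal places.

A(A) = MTBF/(MTBF+MTTR) = 8958/(8958+92.1) = 0.989823
A(B) = MTBF/(MTBF+MTTR) = 8432/(8432+48.7) = 0.994258
Series availability: 0.989823 × 0.994258 = 0.9841

0.9841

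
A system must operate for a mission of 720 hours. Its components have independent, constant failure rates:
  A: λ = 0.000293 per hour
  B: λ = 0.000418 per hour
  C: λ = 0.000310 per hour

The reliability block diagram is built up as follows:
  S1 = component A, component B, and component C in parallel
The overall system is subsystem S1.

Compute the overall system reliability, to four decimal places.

R(A) = exp(−0.000293 × 720) = 0.809806
R(B) = exp(−0.000418 × 720) = 0.740107
R(C) = exp(−0.000310 × 720) = 0.799955
Parallel (A, B, and C): 1 − (1 − 0.809806)(1 − 0.740107)(1 − 0.799955) = 0.9901

0.9901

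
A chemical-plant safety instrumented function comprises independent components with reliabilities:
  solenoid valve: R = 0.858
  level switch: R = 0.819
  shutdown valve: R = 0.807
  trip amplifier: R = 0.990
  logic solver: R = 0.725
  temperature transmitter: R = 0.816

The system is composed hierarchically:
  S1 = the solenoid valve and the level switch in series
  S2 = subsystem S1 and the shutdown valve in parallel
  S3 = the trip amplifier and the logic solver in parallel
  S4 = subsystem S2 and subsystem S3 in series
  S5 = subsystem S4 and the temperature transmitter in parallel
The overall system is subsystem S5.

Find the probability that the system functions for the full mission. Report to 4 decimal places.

0.9890

Series (solenoid valve and level switch): 0.858000 × 0.819000 = 0.702702
Parallel ([0.702702] and shutdown valve): 1 − (1 − 0.702702)(1 − 0.807000) = 0.942621
Parallel (trip amplifier and logic solver): 1 − (1 − 0.990000)(1 − 0.725000) = 0.997250
Series ([0.942621] and [0.997250]): 0.942621 × 0.997250 = 0.940029
Parallel ([0.940029] and temperature transmitter): 1 − (1 − 0.940029)(1 − 0.816000) = 0.9890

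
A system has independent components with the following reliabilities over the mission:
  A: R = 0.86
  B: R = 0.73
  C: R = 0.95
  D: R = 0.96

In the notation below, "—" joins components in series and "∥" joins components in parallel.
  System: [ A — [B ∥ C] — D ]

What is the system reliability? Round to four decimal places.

0.8145

Parallel (B and C): 1 − (1 − 0.730000)(1 − 0.950000) = 0.986500
Series (A, [0.986500], and D): 0.860000 × 0.986500 × 0.960000 = 0.8145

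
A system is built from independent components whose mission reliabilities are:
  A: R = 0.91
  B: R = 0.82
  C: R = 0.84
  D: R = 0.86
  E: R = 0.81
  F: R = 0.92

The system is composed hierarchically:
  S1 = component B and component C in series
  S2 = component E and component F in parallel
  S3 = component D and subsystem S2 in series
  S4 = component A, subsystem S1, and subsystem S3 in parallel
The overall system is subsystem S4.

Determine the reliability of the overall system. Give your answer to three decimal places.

Series (B and C): 0.82000 × 0.84000 = 0.68880
Parallel (E and F): 1 − (1 − 0.81000)(1 − 0.92000) = 0.98480
Series (D and [0.98480]): 0.86000 × 0.98480 = 0.84693
Parallel (A, [0.68880], and [0.84693]): 1 − (1 − 0.91000)(1 − 0.68880)(1 − 0.84693) = 0.996

0.996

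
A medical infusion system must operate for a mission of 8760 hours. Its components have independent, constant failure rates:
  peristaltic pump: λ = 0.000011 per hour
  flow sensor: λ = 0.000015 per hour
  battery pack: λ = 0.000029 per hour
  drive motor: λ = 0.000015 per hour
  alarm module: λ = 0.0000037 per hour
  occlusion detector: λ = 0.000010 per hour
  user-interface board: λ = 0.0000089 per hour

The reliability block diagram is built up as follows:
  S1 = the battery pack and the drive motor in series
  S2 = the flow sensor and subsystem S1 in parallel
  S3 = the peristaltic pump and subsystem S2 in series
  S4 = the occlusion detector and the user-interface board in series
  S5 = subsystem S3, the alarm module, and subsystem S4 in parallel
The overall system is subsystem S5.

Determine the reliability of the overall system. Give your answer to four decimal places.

0.9994

R(peristaltic pump) = exp(−0.000011 × 8760) = 0.908137
R(flow sensor) = exp(−0.000015 × 8760) = 0.876867
R(battery pack) = exp(−0.000029 × 8760) = 0.775661
R(drive motor) = exp(−0.000015 × 8760) = 0.876867
R(alarm module) = exp(−0.0000037 × 8760) = 0.968108
R(occlusion detector) = exp(−0.000010 × 8760) = 0.916127
R(user-interface board) = exp(−0.0000089 × 8760) = 0.924998
Series (battery pack and drive motor): 0.775661 × 0.876867 = 0.680152
Parallel (flow sensor and [0.680152]): 1 − (1 − 0.876867)(1 − 0.680152) = 0.960616
Series (peristaltic pump and [0.960616]): 0.908137 × 0.960616 = 0.872371
Series (occlusion detector and user-interface board): 0.916127 × 0.924998 = 0.847416
Parallel ([0.872371], alarm module, and [0.847416]): 1 − (1 − 0.872371)(1 − 0.968108)(1 − 0.847416) = 0.9994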